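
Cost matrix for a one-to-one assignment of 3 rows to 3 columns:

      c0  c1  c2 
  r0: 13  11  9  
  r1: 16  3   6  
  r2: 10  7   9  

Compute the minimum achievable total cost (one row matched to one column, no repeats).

Minimum assignment cost: 22

optimal assignment: row0→col2 (cost 9), row1→col1 (cost 3), row2→col0 (cost 10)
total = 9 + 3 + 10 = 22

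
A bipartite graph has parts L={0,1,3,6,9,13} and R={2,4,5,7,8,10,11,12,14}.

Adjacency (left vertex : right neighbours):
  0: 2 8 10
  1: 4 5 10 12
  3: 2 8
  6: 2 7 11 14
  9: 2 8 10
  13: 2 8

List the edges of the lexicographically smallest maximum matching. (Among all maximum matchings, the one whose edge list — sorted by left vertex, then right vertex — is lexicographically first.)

|M| = 5 (so the lex-smallest maximum matching has 5 edges)
process left vertices in ascending order; for each, take the smallest-labelled available neighbour that still permits 5 edges overall, or leave it unmatched if none does
lex-smallest matching: {0-2, 1-4, 3-8, 6-7, 9-10}

Lex-smallest maximum matching: {(0,2), (1,4), (3,8), (6,7), (9,10)}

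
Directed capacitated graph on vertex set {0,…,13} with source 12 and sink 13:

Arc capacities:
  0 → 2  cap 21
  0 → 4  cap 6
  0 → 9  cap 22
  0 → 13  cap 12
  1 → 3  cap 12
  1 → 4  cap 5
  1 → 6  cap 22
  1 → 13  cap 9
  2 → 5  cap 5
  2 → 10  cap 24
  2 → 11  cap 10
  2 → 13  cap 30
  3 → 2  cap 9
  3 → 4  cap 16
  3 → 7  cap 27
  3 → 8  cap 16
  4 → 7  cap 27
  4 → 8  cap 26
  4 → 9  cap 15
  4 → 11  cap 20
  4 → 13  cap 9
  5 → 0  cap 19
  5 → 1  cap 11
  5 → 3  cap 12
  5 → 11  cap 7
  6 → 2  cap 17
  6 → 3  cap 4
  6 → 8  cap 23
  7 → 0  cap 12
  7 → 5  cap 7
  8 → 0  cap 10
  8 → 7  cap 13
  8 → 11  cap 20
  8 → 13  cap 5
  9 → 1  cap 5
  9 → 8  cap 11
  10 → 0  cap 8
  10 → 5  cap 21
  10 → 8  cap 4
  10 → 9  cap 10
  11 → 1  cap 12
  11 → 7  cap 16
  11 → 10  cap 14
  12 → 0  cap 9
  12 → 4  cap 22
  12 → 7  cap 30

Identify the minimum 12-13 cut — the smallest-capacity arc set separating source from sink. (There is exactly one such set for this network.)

augment #1: 12→0→13 push 9
augment #2: 12→4→13 push 9
augment #3: 12→4→8→13 push 5
augment #4: 12→7→0→13 push 3
augment #5: 12→4→9→1→13 push 5
augment #6: 12→4→11→1→13 push 3
augment #7: 12→7→0→2→13 push 9
augment #8: 12→7→5→1→13 push 1
augment #9: 12→7→5→0→2→13 push 6
max flow = 50; residual-reachable set from 12 gives S-side
cut edges (S→T): {(7,0), (7,5), (12,0), (12,4)} total cap 50

Min-cut arcs: {(7,0), (7,5), (12,0), (12,4)} (total capacity 50)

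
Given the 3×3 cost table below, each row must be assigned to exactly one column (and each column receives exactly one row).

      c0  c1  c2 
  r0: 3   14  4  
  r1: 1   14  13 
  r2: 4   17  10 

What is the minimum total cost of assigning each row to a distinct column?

Minimum assignment cost: 22

one of 2 optimal assignments: row0→col2 (cost 4), row1→col0 (cost 1), row2→col1 (cost 17)
total = 4 + 1 + 17 = 22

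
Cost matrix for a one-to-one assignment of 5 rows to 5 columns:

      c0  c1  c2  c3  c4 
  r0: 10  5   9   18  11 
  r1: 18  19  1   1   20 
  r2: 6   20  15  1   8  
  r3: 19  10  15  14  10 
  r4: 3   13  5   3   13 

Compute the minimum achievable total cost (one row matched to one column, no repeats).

optimal assignment: row0→col1 (cost 5), row1→col2 (cost 1), row2→col3 (cost 1), row3→col4 (cost 10), row4→col0 (cost 3)
total = 5 + 1 + 1 + 10 + 3 = 20

Minimum assignment cost: 20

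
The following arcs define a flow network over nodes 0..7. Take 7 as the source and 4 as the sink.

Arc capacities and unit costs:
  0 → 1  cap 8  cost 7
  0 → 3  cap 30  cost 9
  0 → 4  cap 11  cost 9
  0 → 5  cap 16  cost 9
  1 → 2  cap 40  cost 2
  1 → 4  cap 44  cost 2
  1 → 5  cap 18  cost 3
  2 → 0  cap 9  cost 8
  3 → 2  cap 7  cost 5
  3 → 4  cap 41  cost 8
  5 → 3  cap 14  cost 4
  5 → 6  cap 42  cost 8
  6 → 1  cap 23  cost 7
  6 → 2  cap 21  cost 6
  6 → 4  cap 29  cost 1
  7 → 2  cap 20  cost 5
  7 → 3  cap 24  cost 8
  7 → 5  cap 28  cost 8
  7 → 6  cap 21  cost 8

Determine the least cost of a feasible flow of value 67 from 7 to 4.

shortest-cost path #1: 7→6→4 push 21 @ unit cost 9 (adds 189)
shortest-cost path #2: 7→3→4 push 24 @ unit cost 16 (adds 384)
shortest-cost path #3: 7→5→6→4 push 8 @ unit cost 17 (adds 136)
shortest-cost path #4: 7→5→3→4 push 14 @ unit cost 20 (adds 280)
total cost = 989

Minimum cost for 67 units: 989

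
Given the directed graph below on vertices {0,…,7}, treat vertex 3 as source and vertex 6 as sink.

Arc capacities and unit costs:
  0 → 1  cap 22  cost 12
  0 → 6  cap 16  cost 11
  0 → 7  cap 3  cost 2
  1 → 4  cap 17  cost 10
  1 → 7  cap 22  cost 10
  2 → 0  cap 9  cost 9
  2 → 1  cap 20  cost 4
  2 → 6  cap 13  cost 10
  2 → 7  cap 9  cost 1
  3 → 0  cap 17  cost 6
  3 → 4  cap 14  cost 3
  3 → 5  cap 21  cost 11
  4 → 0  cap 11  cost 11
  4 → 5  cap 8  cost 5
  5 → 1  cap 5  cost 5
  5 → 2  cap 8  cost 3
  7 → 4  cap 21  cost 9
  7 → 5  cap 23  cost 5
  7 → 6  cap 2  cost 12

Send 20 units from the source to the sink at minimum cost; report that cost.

shortest-cost path #1: 3→0→6 push 16 @ unit cost 17 (adds 272)
shortest-cost path #2: 3→0→7→6 push 1 @ unit cost 20 (adds 20)
shortest-cost path #3: 3→4→5→2→6 push 3 @ unit cost 21 (adds 63)
total cost = 355

Minimum cost for 20 units: 355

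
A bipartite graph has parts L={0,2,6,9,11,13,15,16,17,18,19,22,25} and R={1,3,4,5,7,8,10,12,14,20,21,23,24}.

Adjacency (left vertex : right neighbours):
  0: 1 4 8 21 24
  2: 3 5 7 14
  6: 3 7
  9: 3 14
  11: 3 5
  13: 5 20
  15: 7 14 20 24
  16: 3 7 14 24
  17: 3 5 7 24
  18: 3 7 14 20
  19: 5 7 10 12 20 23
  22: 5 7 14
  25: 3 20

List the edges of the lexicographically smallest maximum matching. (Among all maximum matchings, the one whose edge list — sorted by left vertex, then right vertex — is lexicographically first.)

|M| = 8 (so the lex-smallest maximum matching has 8 edges)
process left vertices in ascending order; for each, take the smallest-labelled available neighbour that still permits 8 edges overall, or leave it unmatched if none does
lex-smallest matching: {0-1, 2-3, 6-7, 9-14, 11-5, 13-20, 15-24, 19-10}

Lex-smallest maximum matching: {(0,1), (2,3), (6,7), (9,14), (11,5), (13,20), (15,24), (19,10)}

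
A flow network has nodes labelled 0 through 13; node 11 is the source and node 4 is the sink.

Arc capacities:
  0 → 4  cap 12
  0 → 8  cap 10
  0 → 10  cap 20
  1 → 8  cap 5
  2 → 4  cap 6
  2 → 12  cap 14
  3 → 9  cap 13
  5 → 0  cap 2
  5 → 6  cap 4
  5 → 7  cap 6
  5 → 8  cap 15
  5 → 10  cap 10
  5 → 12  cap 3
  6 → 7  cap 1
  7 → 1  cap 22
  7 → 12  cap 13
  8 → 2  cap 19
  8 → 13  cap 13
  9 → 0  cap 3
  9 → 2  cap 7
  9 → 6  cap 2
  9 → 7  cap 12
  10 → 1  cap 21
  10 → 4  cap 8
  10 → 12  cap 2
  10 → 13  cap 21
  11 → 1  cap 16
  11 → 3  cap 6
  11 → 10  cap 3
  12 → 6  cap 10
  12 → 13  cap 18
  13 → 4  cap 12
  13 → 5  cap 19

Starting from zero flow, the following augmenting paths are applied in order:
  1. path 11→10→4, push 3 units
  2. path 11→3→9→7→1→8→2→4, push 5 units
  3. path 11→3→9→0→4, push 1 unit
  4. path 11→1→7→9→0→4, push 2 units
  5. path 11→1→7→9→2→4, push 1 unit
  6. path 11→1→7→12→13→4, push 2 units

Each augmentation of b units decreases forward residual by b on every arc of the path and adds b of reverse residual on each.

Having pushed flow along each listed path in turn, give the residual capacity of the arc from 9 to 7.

after path 1 (11→10→4, push 3): res(9,7)=12
after path 2 (11→3→9→7→1→8→2→4, push 5): res(9,7)=7
after path 3 (11→3→9→0→4, push 1): res(9,7)=7
after path 4 (11→1→7→9→0→4, push 2): res(9,7)=9
after path 5 (11→1→7→9→2→4, push 1): res(9,7)=10
after path 6 (11→1→7→12→13→4, push 2): res(9,7)=10

Residual capacity of (9,7): 10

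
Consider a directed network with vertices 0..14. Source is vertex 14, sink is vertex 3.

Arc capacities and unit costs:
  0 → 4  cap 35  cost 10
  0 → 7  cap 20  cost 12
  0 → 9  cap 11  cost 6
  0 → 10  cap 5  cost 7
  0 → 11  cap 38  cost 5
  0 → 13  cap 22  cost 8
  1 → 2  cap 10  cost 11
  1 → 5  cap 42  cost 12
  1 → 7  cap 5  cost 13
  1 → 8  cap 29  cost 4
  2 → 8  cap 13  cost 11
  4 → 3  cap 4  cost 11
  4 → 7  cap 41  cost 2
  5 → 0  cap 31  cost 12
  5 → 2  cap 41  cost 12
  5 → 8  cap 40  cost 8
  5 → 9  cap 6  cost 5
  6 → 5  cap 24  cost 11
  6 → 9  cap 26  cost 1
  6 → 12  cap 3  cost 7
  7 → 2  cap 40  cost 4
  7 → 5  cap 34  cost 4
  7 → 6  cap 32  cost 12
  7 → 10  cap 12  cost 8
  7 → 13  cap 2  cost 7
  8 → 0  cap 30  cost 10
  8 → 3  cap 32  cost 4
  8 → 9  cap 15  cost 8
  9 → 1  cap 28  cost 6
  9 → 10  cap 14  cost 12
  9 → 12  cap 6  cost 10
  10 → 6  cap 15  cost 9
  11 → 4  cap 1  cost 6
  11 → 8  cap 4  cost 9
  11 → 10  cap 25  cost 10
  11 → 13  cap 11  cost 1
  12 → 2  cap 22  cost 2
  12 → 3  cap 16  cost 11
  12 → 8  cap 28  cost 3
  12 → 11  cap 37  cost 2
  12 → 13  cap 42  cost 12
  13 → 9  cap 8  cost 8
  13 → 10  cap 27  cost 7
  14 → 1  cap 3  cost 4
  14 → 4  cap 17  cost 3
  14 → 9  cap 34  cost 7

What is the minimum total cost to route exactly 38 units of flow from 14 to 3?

Minimum cost for 38 units: 757

shortest-cost path #1: 14→1→8→3 push 3 @ unit cost 12 (adds 36)
shortest-cost path #2: 14→4→3 push 4 @ unit cost 14 (adds 56)
shortest-cost path #3: 14→9→1→8→3 push 26 @ unit cost 21 (adds 546)
shortest-cost path #4: 14→4→7→5→8→3 push 3 @ unit cost 21 (adds 63)
shortest-cost path #5: 14→9→12→3 push 2 @ unit cost 28 (adds 56)
total cost = 757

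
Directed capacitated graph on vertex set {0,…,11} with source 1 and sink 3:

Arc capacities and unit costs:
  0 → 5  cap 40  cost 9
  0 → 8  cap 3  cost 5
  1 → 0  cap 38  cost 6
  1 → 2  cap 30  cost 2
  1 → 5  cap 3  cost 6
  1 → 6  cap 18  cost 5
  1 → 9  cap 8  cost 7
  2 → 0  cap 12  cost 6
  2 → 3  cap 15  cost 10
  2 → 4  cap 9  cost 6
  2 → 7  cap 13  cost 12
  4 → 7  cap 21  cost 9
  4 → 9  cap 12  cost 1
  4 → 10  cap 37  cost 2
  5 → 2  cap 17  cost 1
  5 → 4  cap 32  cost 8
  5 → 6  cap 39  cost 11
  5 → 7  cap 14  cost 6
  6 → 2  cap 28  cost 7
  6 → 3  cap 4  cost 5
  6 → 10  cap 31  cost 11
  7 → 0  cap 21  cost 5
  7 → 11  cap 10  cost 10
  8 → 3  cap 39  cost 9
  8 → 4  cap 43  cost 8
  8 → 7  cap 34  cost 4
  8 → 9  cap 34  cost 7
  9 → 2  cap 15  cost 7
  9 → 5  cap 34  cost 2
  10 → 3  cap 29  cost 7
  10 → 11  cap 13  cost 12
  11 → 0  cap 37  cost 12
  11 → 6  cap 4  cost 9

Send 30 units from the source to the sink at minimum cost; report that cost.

Minimum cost for 30 units: 413

shortest-cost path #1: 1→6→3 push 4 @ unit cost 10 (adds 40)
shortest-cost path #2: 1→2→3 push 15 @ unit cost 12 (adds 180)
shortest-cost path #3: 1→2→4→10→3 push 9 @ unit cost 17 (adds 153)
shortest-cost path #4: 1→0→8→3 push 2 @ unit cost 20 (adds 40)
total cost = 413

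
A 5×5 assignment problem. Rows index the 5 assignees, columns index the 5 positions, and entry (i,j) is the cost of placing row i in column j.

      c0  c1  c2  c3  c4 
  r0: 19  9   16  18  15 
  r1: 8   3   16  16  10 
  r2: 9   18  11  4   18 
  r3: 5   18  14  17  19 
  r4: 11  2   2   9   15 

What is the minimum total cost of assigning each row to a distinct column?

Minimum assignment cost: 29

optimal assignment: row0→col4 (cost 15), row1→col1 (cost 3), row2→col3 (cost 4), row3→col0 (cost 5), row4→col2 (cost 2)
total = 15 + 3 + 4 + 5 + 2 = 29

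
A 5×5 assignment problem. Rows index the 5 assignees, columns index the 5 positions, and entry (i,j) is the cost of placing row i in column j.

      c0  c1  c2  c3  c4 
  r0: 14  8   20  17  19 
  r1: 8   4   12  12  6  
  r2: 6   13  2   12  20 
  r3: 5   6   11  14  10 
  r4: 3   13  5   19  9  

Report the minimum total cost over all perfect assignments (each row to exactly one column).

optimal assignment: row0→col1 (cost 8), row1→col4 (cost 6), row2→col2 (cost 2), row3→col3 (cost 14), row4→col0 (cost 3)
total = 8 + 6 + 2 + 14 + 3 = 33

Minimum assignment cost: 33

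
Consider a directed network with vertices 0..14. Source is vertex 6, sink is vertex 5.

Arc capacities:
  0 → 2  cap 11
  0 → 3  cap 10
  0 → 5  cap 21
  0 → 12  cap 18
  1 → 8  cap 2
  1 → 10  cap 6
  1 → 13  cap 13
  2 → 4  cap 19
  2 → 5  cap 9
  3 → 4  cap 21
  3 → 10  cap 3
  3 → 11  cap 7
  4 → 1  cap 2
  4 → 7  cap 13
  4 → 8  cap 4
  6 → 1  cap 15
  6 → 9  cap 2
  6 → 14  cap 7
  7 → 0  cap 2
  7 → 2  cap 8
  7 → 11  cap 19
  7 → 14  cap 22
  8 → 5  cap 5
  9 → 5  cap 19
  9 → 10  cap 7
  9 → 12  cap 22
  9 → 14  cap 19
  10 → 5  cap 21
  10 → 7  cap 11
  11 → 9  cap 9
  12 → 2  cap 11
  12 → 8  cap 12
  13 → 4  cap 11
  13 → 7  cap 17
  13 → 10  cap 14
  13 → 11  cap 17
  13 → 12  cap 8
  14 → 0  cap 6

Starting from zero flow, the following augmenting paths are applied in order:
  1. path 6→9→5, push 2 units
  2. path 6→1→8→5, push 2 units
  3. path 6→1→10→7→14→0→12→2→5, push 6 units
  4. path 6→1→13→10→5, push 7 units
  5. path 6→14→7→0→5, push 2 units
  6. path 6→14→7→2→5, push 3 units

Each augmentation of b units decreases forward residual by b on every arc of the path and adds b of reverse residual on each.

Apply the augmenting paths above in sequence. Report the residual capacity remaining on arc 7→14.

after path 1 (6→9→5, push 2): res(7,14)=22
after path 2 (6→1→8→5, push 2): res(7,14)=22
after path 3 (6→1→10→7→14→0→12→2→5, push 6): res(7,14)=16
after path 4 (6→1→13→10→5, push 7): res(7,14)=16
after path 5 (6→14→7→0→5, push 2): res(7,14)=18
after path 6 (6→14→7→2→5, push 3): res(7,14)=21

Residual capacity of (7,14): 21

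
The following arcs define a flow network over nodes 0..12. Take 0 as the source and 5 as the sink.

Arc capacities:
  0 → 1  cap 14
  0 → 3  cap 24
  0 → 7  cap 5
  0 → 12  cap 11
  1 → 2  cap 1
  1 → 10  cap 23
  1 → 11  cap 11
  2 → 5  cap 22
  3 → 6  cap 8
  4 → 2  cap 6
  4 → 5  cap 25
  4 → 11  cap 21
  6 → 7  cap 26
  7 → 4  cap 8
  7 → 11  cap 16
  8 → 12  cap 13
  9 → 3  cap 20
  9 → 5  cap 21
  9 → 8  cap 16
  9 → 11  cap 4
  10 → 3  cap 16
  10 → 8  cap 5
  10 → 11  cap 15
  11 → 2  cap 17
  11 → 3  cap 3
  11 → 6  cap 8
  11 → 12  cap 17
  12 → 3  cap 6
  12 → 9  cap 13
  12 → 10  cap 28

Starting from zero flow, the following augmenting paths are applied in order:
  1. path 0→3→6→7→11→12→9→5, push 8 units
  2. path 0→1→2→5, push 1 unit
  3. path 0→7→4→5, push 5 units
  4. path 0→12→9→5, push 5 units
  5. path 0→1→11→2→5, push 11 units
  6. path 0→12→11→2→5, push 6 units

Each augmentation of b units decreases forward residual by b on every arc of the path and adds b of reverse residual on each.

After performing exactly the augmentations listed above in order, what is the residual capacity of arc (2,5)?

after path 1 (0→3→6→7→11→12→9→5, push 8): res(2,5)=22
after path 2 (0→1→2→5, push 1): res(2,5)=21
after path 3 (0→7→4→5, push 5): res(2,5)=21
after path 4 (0→12→9→5, push 5): res(2,5)=21
after path 5 (0→1→11→2→5, push 11): res(2,5)=10
after path 6 (0→12→11→2→5, push 6): res(2,5)=4

Residual capacity of (2,5): 4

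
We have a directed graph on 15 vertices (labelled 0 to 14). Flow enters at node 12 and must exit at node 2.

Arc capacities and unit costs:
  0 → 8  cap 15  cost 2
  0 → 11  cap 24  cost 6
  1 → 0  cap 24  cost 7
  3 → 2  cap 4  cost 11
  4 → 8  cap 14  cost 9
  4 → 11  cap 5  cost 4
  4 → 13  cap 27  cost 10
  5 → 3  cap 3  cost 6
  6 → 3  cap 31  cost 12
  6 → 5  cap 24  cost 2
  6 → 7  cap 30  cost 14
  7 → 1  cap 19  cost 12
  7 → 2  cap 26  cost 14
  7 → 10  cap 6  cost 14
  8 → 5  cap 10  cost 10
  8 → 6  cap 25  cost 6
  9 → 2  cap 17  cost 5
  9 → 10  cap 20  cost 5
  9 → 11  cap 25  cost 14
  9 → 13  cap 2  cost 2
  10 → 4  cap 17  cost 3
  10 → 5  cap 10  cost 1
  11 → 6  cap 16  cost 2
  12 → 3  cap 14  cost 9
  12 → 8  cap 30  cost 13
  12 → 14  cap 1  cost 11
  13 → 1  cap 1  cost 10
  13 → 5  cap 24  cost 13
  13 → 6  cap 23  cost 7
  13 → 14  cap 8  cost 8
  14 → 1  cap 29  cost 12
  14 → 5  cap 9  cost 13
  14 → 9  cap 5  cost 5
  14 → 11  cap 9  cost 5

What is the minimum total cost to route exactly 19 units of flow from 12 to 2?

shortest-cost path #1: 12→3→2 push 4 @ unit cost 20 (adds 80)
shortest-cost path #2: 12→14→9→2 push 1 @ unit cost 21 (adds 21)
shortest-cost path #3: 12→8→6→7→2 push 14 @ unit cost 47 (adds 658)
total cost = 759

Minimum cost for 19 units: 759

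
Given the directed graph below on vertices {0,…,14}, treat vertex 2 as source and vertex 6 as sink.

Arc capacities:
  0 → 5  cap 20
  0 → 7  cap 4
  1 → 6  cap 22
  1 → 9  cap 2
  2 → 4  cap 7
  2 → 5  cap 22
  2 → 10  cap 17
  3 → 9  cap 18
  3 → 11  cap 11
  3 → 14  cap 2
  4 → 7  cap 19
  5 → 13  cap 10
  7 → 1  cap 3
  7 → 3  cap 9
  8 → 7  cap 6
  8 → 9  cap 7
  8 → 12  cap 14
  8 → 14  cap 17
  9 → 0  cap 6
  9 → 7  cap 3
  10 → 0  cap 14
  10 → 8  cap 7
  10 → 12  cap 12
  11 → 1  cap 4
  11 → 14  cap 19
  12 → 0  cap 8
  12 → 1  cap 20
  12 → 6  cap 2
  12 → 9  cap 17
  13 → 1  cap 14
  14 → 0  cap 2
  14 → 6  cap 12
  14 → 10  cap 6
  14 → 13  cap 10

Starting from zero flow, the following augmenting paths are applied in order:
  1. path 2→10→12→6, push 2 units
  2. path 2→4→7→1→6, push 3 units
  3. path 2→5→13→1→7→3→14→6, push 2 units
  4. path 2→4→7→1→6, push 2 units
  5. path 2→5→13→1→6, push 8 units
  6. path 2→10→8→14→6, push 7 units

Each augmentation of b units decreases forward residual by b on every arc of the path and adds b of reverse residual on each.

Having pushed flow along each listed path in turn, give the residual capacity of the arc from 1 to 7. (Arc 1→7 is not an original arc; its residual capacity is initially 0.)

Residual capacity of (1,7): 3

after path 1 (2→10→12→6, push 2): res(1,7)=0
after path 2 (2→4→7→1→6, push 3): res(1,7)=3
after path 3 (2→5→13→1→7→3→14→6, push 2): res(1,7)=1
after path 4 (2→4→7→1→6, push 2): res(1,7)=3
after path 5 (2→5→13→1→6, push 8): res(1,7)=3
after path 6 (2→10→8→14→6, push 7): res(1,7)=3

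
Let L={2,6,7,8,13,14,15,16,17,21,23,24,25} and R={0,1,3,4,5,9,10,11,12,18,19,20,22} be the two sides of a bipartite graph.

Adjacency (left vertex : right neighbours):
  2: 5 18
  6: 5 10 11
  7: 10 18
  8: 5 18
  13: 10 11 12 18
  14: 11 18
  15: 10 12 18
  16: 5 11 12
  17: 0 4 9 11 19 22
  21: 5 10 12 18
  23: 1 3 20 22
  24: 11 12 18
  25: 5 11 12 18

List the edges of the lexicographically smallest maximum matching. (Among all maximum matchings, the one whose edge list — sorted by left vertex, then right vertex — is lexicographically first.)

|M| = 7 (so the lex-smallest maximum matching has 7 edges)
process left vertices in ascending order; for each, take the smallest-labelled available neighbour that still permits 7 edges overall, or leave it unmatched if none does
lex-smallest matching: {2-5, 6-10, 7-18, 13-11, 15-12, 17-0, 23-1}

Lex-smallest maximum matching: {(2,5), (6,10), (7,18), (13,11), (15,12), (17,0), (23,1)}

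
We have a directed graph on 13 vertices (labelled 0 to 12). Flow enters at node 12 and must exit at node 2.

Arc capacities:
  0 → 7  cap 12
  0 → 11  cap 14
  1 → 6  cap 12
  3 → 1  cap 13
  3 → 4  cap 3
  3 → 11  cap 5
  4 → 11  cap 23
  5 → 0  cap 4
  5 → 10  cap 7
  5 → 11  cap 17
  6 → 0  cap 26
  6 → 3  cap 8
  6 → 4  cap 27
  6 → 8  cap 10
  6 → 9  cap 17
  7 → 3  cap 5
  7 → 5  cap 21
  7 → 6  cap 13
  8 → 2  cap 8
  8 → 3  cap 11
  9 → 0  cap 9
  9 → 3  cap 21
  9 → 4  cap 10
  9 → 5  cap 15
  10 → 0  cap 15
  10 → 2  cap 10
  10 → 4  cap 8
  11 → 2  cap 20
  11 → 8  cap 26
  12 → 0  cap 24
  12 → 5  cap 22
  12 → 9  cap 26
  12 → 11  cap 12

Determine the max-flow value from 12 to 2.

Maximum flow value: 35

augment #1: 12→11→2 bottleneck 12, total now 12
augment #2: 12→0→11→2 bottleneck 8, total now 20
augment #3: 12→5→10→2 bottleneck 7, total now 27
augment #4: 12→0→11→8→2 bottleneck 6, total now 33
augment #5: 12→5→11→8→2 bottleneck 2, total now 35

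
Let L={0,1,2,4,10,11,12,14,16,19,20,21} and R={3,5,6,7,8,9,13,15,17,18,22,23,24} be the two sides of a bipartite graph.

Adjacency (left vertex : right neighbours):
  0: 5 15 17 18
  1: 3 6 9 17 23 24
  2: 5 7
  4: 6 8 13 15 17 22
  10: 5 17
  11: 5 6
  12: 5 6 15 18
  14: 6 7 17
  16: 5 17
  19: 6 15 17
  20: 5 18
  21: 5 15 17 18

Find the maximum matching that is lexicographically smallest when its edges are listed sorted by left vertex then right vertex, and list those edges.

|M| = 8 (so the lex-smallest maximum matching has 8 edges)
process left vertices in ascending order; for each, take the smallest-labelled available neighbour that still permits 8 edges overall, or leave it unmatched if none does
lex-smallest matching: {0-5, 1-3, 2-7, 4-8, 10-17, 11-6, 12-15, 20-18}

Lex-smallest maximum matching: {(0,5), (1,3), (2,7), (4,8), (10,17), (11,6), (12,15), (20,18)}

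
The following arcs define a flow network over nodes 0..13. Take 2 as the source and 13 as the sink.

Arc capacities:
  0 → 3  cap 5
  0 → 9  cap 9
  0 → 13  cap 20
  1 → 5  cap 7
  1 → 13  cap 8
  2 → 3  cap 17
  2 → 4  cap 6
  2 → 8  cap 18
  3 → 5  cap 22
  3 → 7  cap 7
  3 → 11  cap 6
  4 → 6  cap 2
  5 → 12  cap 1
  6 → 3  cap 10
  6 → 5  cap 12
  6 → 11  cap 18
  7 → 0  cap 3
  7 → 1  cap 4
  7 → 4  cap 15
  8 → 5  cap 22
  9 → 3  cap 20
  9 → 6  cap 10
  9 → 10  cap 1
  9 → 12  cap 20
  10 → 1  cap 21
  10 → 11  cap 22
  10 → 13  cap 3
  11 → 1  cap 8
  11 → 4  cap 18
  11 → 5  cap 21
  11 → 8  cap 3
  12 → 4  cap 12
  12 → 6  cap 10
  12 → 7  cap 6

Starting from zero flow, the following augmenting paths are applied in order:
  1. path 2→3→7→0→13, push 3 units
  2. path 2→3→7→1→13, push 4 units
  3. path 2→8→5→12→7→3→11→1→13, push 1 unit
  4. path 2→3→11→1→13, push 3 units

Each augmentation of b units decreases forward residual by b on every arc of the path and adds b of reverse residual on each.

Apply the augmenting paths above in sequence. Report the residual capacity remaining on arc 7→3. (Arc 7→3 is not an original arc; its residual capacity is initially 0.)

Residual capacity of (7,3): 6

after path 1 (2→3→7→0→13, push 3): res(7,3)=3
after path 2 (2→3→7→1→13, push 4): res(7,3)=7
after path 3 (2→8→5→12→7→3→11→1→13, push 1): res(7,3)=6
after path 4 (2→3→11→1→13, push 3): res(7,3)=6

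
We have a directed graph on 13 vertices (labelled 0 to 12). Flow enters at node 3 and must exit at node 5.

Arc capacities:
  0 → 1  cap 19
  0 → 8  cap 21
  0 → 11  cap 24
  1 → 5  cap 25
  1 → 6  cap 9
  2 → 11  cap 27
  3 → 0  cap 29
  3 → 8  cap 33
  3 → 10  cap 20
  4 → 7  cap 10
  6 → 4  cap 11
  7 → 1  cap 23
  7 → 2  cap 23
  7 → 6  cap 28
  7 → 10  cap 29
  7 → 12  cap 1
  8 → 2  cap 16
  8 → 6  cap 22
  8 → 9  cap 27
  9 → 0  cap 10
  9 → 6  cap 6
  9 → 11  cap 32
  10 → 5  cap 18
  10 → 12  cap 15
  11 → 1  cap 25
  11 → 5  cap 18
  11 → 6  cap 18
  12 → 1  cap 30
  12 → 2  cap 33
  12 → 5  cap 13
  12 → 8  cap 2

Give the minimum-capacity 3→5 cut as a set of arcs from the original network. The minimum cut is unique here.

Min-cut arcs: {(1,5), (3,10), (4,7), (11,5)} (total capacity 73)

augment #1: 3→10→5 push 18
augment #2: 3→0→1→5 push 19
augment #3: 3→0→11→5 push 10
augment #4: 3→10→12→5 push 2
augment #5: 3→8→2→11→5 push 8
augment #6: 3→8→2→11→1→5 push 6
augment #7: 3→8→6→4→7→12→5 push 1
augment #8: 3→8→6→4→7→10→12→5 push 9
max flow = 73; residual-reachable set from 3 gives S-side
cut edges (S→T): {(1,5), (3,10), (4,7), (11,5)} total cap 73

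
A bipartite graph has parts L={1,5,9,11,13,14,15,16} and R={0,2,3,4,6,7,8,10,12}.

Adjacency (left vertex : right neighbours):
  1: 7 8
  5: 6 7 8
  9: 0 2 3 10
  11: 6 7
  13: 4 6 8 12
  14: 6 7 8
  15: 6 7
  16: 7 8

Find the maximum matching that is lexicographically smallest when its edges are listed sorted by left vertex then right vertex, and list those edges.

|M| = 5 (so the lex-smallest maximum matching has 5 edges)
process left vertices in ascending order; for each, take the smallest-labelled available neighbour that still permits 5 edges overall, or leave it unmatched if none does
lex-smallest matching: {1-7, 5-6, 9-0, 13-4, 14-8}

Lex-smallest maximum matching: {(1,7), (5,6), (9,0), (13,4), (14,8)}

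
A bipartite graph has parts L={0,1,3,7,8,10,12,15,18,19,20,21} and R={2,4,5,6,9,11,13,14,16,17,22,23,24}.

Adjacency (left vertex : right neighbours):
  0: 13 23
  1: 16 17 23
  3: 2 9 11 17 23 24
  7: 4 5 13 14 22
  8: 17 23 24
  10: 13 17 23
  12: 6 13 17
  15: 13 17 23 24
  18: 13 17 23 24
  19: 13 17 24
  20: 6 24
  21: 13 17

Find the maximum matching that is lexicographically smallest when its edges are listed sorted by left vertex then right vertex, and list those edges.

|M| = 8 (so the lex-smallest maximum matching has 8 edges)
process left vertices in ascending order; for each, take the smallest-labelled available neighbour that still permits 8 edges overall, or leave it unmatched if none does
lex-smallest matching: {0-13, 1-16, 3-2, 7-4, 8-17, 10-23, 12-6, 15-24}

Lex-smallest maximum matching: {(0,13), (1,16), (3,2), (7,4), (8,17), (10,23), (12,6), (15,24)}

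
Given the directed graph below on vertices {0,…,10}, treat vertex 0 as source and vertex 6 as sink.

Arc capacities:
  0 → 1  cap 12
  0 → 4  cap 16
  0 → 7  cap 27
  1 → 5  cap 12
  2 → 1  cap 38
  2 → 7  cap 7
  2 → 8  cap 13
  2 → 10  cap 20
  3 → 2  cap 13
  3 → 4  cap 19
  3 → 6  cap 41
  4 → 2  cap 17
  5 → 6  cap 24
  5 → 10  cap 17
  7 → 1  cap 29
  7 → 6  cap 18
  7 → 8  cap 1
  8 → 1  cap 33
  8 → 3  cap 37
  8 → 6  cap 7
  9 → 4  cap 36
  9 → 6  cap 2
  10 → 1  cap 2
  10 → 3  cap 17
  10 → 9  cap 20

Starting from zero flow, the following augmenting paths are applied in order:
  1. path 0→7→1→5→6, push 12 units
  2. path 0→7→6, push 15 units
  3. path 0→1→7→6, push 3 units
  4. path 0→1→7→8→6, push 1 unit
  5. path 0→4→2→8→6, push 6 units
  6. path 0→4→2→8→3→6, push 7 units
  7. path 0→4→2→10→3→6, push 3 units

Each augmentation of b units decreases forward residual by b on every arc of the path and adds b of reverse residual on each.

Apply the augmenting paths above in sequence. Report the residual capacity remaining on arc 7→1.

Residual capacity of (7,1): 21

after path 1 (0→7→1→5→6, push 12): res(7,1)=17
after path 2 (0→7→6, push 15): res(7,1)=17
after path 3 (0→1→7→6, push 3): res(7,1)=20
after path 4 (0→1→7→8→6, push 1): res(7,1)=21
after path 5 (0→4→2→8→6, push 6): res(7,1)=21
after path 6 (0→4→2→8→3→6, push 7): res(7,1)=21
after path 7 (0→4→2→10→3→6, push 3): res(7,1)=21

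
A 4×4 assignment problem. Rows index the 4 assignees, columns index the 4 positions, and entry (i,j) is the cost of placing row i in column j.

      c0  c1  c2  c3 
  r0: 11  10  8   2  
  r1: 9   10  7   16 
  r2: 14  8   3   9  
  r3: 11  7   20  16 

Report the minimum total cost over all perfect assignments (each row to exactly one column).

Minimum assignment cost: 21

optimal assignment: row0→col3 (cost 2), row1→col0 (cost 9), row2→col2 (cost 3), row3→col1 (cost 7)
total = 2 + 9 + 3 + 7 = 21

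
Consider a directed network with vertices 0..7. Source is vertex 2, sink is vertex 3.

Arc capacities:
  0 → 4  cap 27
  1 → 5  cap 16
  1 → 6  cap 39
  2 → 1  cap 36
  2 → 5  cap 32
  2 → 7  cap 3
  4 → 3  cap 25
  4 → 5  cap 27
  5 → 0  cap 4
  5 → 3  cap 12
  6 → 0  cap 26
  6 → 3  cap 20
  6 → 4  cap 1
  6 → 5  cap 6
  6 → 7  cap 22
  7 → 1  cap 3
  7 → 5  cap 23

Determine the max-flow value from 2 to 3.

Maximum flow value: 55

augment #1: 2→5→3 bottleneck 12, total now 12
augment #2: 2→1→6→3 bottleneck 20, total now 32
augment #3: 2→1→6→4→3 bottleneck 1, total now 33
augment #4: 2→5→0→4→3 bottleneck 4, total now 37
augment #5: 2→1→6→0→4→3 bottleneck 15, total now 52
augment #6: 2→7→1→6→0→4→3 bottleneck 3, total now 55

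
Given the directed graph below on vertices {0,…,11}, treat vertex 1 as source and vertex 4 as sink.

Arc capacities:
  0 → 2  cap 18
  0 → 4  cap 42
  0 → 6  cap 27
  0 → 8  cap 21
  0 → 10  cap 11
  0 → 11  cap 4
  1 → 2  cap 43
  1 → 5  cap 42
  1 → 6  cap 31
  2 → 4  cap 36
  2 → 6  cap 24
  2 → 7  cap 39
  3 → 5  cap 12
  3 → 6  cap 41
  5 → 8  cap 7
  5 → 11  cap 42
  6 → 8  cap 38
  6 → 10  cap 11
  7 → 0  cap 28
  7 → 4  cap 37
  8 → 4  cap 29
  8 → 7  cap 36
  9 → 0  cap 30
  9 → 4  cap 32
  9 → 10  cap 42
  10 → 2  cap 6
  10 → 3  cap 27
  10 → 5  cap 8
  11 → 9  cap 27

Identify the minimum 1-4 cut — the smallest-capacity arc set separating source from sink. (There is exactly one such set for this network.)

augment #1: 1→2→4 push 36
augment #2: 1→2→7→4 push 7
augment #3: 1→5→8→4 push 7
augment #4: 1→6→8→4 push 22
augment #5: 1→5→11→9→4 push 27
augment #6: 1→6→8→7→4 push 9
max flow = 108; residual-reachable set from 1 gives S-side
cut edges (S→T): {(1,2), (1,6), (5,8), (11,9)} total cap 108

Min-cut arcs: {(1,2), (1,6), (5,8), (11,9)} (total capacity 108)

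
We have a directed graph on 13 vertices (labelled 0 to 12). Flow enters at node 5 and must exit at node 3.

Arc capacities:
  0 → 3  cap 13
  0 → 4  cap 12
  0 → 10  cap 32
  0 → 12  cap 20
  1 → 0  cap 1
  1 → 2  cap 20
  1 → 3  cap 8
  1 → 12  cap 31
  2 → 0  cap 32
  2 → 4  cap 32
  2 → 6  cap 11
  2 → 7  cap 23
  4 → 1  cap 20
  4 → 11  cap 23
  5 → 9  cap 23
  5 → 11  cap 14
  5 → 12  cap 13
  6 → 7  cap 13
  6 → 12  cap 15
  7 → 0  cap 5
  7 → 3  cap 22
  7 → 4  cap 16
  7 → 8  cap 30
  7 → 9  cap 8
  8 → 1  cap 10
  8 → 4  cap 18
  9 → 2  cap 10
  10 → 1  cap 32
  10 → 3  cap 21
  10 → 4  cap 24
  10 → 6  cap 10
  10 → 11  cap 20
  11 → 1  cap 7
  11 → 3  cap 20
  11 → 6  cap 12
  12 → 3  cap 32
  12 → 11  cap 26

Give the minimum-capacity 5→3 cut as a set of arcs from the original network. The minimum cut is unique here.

augment #1: 5→11→3 push 14
augment #2: 5→12→3 push 13
augment #3: 5→9→2→0→3 push 10
max flow = 37; residual-reachable set from 5 gives S-side
cut edges (S→T): {(5,11), (5,12), (9,2)} total cap 37

Min-cut arcs: {(5,11), (5,12), (9,2)} (total capacity 37)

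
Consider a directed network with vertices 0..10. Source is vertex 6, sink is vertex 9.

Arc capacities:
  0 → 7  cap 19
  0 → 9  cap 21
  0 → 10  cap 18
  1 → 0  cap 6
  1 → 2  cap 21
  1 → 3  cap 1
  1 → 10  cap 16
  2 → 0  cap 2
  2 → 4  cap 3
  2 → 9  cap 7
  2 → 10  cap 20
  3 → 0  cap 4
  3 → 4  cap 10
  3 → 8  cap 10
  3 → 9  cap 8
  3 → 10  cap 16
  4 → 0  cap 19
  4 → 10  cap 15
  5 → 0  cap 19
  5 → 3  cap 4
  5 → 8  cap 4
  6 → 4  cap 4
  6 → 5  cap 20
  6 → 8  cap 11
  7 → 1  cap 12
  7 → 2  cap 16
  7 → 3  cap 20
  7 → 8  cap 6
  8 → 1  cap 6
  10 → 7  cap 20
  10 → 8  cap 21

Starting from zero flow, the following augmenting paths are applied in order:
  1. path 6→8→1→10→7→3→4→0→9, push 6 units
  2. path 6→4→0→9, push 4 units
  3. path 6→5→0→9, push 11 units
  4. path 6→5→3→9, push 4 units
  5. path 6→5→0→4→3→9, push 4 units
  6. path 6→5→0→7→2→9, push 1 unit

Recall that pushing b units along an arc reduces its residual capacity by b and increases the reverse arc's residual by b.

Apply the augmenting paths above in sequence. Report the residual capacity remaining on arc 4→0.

Residual capacity of (4,0): 13

after path 1 (6→8→1→10→7→3→4→0→9, push 6): res(4,0)=13
after path 2 (6→4→0→9, push 4): res(4,0)=9
after path 3 (6→5→0→9, push 11): res(4,0)=9
after path 4 (6→5→3→9, push 4): res(4,0)=9
after path 5 (6→5→0→4→3→9, push 4): res(4,0)=13
after path 6 (6→5→0→7→2→9, push 1): res(4,0)=13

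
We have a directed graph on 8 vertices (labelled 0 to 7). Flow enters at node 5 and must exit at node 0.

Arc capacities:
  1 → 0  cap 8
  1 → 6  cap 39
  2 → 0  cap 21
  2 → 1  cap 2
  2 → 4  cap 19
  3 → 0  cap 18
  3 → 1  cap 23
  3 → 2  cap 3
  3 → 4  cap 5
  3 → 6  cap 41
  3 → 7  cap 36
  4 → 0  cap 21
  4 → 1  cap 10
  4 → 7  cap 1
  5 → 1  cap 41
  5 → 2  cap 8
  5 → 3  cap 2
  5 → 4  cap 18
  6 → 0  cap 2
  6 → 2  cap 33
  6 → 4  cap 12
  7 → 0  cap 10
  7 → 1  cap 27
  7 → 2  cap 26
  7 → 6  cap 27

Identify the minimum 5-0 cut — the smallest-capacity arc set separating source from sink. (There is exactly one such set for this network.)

Min-cut arcs: {(1,0), (2,0), (4,0), (4,7), (5,3), (6,0)} (total capacity 55)

augment #1: 5→1→0 push 8
augment #2: 5→2→0 push 8
augment #3: 5→3→0 push 2
augment #4: 5→4→0 push 18
augment #5: 5→1→6→0 push 2
augment #6: 5→1→6→2→0 push 13
augment #7: 5→1→6→4→0 push 3
augment #8: 5→1→6→4→7→0 push 1
max flow = 55; residual-reachable set from 5 gives S-side
cut edges (S→T): {(1,0), (2,0), (4,0), (4,7), (5,3), (6,0)} total cap 55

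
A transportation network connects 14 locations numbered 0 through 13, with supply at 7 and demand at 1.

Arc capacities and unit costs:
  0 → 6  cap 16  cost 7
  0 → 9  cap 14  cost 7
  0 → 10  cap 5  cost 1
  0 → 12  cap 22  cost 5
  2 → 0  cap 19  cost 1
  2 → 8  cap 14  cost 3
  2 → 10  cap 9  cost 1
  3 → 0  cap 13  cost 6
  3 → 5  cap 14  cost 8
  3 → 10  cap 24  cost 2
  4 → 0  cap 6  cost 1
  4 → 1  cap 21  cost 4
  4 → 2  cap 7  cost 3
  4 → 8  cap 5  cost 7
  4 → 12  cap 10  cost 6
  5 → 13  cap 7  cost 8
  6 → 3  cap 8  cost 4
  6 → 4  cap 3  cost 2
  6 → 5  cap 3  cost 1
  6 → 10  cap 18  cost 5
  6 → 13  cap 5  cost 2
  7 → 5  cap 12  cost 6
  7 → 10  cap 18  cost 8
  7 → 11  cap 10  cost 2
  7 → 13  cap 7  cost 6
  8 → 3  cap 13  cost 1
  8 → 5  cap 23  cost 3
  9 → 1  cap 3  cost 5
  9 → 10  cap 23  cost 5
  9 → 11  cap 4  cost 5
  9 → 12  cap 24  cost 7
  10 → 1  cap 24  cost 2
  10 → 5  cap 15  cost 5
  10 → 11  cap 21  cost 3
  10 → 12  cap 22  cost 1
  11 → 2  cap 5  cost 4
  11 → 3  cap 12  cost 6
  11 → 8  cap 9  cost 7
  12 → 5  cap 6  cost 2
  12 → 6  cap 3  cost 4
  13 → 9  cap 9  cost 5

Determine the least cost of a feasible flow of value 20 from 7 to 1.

Minimum cost for 20 units: 195

shortest-cost path #1: 7→11→2→10→1 push 5 @ unit cost 9 (adds 45)
shortest-cost path #2: 7→10→1 push 15 @ unit cost 10 (adds 150)
total cost = 195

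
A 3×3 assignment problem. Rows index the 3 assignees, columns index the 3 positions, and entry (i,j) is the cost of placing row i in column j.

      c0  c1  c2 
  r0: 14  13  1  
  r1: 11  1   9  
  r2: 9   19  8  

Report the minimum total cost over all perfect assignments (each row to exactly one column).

optimal assignment: row0→col2 (cost 1), row1→col1 (cost 1), row2→col0 (cost 9)
total = 1 + 1 + 9 = 11

Minimum assignment cost: 11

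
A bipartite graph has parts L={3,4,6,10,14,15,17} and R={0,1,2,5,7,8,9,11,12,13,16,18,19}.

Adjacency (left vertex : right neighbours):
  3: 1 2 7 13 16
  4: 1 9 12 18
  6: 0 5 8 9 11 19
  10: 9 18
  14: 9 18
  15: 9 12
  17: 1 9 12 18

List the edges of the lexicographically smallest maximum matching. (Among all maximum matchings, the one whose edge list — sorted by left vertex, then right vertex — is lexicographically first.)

Lex-smallest maximum matching: {(3,2), (4,1), (6,0), (10,9), (14,18), (15,12)}

|M| = 6 (so the lex-smallest maximum matching has 6 edges)
process left vertices in ascending order; for each, take the smallest-labelled available neighbour that still permits 6 edges overall, or leave it unmatched if none does
lex-smallest matching: {3-2, 4-1, 6-0, 10-9, 14-18, 15-12}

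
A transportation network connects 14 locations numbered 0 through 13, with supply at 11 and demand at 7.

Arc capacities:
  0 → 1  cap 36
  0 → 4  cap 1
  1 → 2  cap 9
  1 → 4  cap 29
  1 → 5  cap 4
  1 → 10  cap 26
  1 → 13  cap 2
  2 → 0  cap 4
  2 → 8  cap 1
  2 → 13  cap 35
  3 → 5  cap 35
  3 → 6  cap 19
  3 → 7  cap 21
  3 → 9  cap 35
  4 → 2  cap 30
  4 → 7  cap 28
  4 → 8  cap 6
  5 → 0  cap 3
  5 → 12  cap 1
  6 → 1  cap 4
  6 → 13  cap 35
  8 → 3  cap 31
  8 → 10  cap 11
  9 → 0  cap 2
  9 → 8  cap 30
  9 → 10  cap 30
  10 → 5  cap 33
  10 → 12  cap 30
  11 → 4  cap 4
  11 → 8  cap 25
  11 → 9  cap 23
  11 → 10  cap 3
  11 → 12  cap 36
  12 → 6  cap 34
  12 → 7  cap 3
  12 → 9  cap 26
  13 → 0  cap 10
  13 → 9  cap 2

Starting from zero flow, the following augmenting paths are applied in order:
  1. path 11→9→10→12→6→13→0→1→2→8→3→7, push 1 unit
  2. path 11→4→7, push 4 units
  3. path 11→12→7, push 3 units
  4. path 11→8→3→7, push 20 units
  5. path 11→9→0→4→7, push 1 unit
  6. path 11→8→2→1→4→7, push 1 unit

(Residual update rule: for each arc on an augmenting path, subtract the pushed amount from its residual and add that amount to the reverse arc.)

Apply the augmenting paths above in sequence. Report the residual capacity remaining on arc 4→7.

after path 1 (11→9→10→12→6→13→0→1→2→8→3→7, push 1): res(4,7)=28
after path 2 (11→4→7, push 4): res(4,7)=24
after path 3 (11→12→7, push 3): res(4,7)=24
after path 4 (11→8→3→7, push 20): res(4,7)=24
after path 5 (11→9→0→4→7, push 1): res(4,7)=23
after path 6 (11→8→2→1→4→7, push 1): res(4,7)=22

Residual capacity of (4,7): 22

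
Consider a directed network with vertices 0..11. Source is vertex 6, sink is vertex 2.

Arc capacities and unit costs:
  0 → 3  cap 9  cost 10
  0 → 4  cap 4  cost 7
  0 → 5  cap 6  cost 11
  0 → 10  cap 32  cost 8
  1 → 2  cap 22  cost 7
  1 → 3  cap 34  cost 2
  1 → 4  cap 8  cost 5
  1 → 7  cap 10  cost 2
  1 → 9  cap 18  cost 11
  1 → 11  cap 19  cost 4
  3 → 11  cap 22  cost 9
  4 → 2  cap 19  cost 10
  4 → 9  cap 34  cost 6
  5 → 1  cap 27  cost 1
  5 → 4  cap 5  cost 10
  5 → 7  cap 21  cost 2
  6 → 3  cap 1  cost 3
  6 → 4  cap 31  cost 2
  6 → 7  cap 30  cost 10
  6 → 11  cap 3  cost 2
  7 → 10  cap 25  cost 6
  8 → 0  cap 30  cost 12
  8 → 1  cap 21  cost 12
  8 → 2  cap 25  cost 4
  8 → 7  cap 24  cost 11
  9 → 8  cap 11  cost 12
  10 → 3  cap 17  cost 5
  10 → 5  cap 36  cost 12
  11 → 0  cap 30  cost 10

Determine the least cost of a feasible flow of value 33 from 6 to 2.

shortest-cost path #1: 6→4→2 push 19 @ unit cost 12 (adds 228)
shortest-cost path #2: 6→4→9→8→2 push 11 @ unit cost 24 (adds 264)
shortest-cost path #3: 6→11→0→5→1→2 push 3 @ unit cost 31 (adds 93)
total cost = 585

Minimum cost for 33 units: 585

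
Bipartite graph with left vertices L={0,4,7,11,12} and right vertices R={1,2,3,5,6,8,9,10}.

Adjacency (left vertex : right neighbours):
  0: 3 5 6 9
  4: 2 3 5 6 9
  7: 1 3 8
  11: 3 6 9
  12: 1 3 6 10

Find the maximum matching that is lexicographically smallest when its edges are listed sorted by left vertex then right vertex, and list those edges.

|M| = 5 (so the lex-smallest maximum matching has 5 edges)
process left vertices in ascending order; for each, take the smallest-labelled available neighbour that still permits 5 edges overall, or leave it unmatched if none does
lex-smallest matching: {0-3, 4-2, 7-1, 11-6, 12-10}

Lex-smallest maximum matching: {(0,3), (4,2), (7,1), (11,6), (12,10)}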